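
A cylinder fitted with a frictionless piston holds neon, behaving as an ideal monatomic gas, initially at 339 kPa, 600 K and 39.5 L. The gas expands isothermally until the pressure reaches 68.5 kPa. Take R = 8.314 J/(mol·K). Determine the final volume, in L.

195 L

Isothermal: T stays 600 K; PV = const ⇒ V₂ = 195 L, P₂ = 68.5 kPa.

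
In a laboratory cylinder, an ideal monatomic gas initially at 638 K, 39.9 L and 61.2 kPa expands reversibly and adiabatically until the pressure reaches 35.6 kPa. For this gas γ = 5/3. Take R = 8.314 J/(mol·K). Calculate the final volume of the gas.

Adiabatic: T₂/T₁ = (P₂/P₁)^((γ−1)/γ) ⇒ T₂ = 638×(0.582)^0.400 = 514 K; V₂ = 55.2 L.

55.2 L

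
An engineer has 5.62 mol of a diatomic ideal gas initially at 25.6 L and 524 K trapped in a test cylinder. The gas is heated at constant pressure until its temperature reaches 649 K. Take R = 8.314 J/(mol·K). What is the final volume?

P₁ = nRT₁/V₁ = 5.62×8.314×524/25.6 = 956 kPa.
Isobaric: P stays 956 kPa; V/T = const ⇒ T₂ = 649 K, V₂ = 31.7 L.

31.7 L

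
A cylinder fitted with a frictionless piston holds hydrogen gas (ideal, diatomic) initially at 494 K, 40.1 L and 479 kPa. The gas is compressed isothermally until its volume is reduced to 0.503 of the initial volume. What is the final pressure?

Isothermal: T stays 494 K; PV = const ⇒ V₂ = 20.2 L, P₂ = 952 kPa.

952 kPa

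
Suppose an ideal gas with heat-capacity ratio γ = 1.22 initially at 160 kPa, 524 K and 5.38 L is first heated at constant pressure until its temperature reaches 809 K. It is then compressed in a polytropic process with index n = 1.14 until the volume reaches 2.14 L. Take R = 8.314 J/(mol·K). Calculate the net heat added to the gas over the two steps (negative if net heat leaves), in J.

n = P₁V₁/(RT₁) = 160×5.38/(8.314×524) = 0.198 mol.
Step 1 — Isobaric: P stays 160 kPa; V/T = const ⇒ T₂ = 809 K, V₂ = 8.31 L.
W = PΔV = 160×(8.31−5.38) kPa·L = 468 J.
ΔU = nCvΔT = 0.198×37.8×(809−524) = 2130 J.
Q = ΔU + W = nCpΔT = 2600 J.
State after step 1: P = 160 kPa, V = 8.31 L, T = 809 K.
Step 2 — Polytropic n=1.14: T₂ = T₁(V₁/V₂)^(n−1) = 809×(3.88)^0.14 = 978 K; P₂ = P₁(V₁/V₂)^n = 751 kPa.
W = (P₁V₁−P₂V₂)/(n−1) = (160×8.31−751×2.14)/0.14 = -1980 J.
ΔU = nCvΔT = 0.198×37.8×(978−809) = 1260 J.
Q = ΔU + W = -722 J.
Net over both steps: W = -1520 J, Q = 1870 J, ΔU = 3390 J.

1870 J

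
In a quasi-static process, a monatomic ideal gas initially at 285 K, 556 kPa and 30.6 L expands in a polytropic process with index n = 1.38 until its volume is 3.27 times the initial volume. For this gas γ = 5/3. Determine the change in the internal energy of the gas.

n = P₁V₁/(RT₁) = 556×30.6/(8.314×285) = 7.18 mol.
Polytropic n=1.38: T₂ = T₁(V₁/V₂)^(n−1) = 285×(0.306)^0.38 = 182 K; P₂ = P₁(V₁/V₂)^n = 108 kPa.
For an ideal gas ΔU = nCvΔT with Cv = (3/2)R = 12.5 J/(mol·K).
ΔU = 7.18×12.5×(182−285) = -9250 J.

-9250 J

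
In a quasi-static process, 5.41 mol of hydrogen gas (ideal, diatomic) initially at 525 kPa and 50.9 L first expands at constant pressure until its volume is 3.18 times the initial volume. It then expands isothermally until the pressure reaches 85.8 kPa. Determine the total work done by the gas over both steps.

212000 J

T₁ = P₁V₁/(nR) = 525×50.9/(5.41×8.314) = 594 K.
Step 1 — Isobaric: P stays 525 kPa; V/T = const ⇒ T₂ = 1890 K, V₂ = 162 L.
W = PΔV = 525×(162−50.9) kPa·L = 58300 J.
ΔU = nCvΔT = 5.41×20.8×(1890−594) = 146000 J.
Q = ΔU + W = nCpΔT = 204000 J.
State after step 1: P = 525 kPa, V = 162 L, T = 1890 K.
Step 2 — Isothermal: T stays 1890 K; PV = const ⇒ V₂ = 990 L, P₂ = 85.8 kPa.
ΔU = 0 (ideal gas, T constant).
W = nRT ln(V₂/V₁) = 5.41×8.314×1890×ln(6.12) = 154000 J.
Q = ΔU + W = 154000 J.
Net over both steps: W = 212000 J, Q = 358000 J, ΔU = 146000 J.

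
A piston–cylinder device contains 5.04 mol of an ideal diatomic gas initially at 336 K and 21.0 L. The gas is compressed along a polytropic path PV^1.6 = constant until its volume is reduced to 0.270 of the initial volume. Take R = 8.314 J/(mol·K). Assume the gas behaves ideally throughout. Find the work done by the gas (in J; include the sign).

-28000 J

P₁ = nRT₁/V₁ = 5.04×8.314×336/21.0 = 670 kPa.
Polytropic n=1.6: T₂ = T₁(V₁/V₂)^(n−1) = 336×(3.70)^0.60 = 737 K; P₂ = P₁(V₁/V₂)^n = 5450 kPa.
W = (P₁V₁−P₂V₂)/(n−1) = (670×21.0−5450×5.67)/0.60 = -28000 J.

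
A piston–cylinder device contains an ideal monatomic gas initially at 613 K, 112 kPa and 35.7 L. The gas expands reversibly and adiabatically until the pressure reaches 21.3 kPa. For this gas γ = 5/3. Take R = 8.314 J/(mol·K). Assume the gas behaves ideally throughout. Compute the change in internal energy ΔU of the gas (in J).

-2910 J

n = P₁V₁/(RT₁) = 112×35.7/(8.314×613) = 0.785 mol.
Adiabatic: T₂/T₁ = (P₂/P₁)^((γ−1)/γ) ⇒ T₂ = 613×(0.190)^0.400 = 316 K; V₂ = 96.6 L.
For an ideal gas ΔU = nCvΔT with Cv = (3/2)R = 12.5 J/(mol·K).
ΔU = 0.785×12.5×(316−613) = -2910 J.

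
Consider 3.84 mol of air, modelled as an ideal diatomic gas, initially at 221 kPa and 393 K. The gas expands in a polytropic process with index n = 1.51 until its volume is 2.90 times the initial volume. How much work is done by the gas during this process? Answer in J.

10300 J

V₁ = nRT₁/P₁ = 3.84×8.314×393/221 = 56.8 L.
Polytropic n=1.51: T₂ = T₁(V₁/V₂)^(n−1) = 393×(0.345)^0.51 = 228 K; P₂ = P₁(V₁/V₂)^n = 44.3 kPa.
W = (P₁V₁−P₂V₂)/(n−1) = (221×56.8−44.3×165)/0.51 = 10300 J.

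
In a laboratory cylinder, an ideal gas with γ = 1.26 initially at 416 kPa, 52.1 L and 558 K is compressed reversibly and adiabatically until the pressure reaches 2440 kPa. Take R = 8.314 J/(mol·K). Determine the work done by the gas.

-36700 J

n = P₁V₁/(RT₁) = 416×52.1/(8.314×558) = 4.67 mol.
Adiabatic: T₂/T₁ = (P₂/P₁)^((γ−1)/γ) ⇒ T₂ = 558×(5.87)^0.206 = 804 K; V₂ = 12.8 L.
ΔU = nCvΔT = 4.67×32.0×(804−558) = 36700 J.
Q = 0 for an adiabatic process, so W = −ΔU = -36700 J.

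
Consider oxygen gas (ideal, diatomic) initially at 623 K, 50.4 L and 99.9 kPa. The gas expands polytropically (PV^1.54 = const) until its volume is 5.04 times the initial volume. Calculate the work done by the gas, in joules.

5430 J

n = P₁V₁/(RT₁) = 99.9×50.4/(8.314×623) = 0.972 mol.
Polytropic n=1.54: T₂ = T₁(V₁/V₂)^(n−1) = 623×(0.198)^0.54 = 260 K; P₂ = P₁(V₁/V₂)^n = 8.28 kPa.
W = (P₁V₁−P₂V₂)/(n−1) = (99.9×50.4−8.28×254)/0.54 = 5430 J.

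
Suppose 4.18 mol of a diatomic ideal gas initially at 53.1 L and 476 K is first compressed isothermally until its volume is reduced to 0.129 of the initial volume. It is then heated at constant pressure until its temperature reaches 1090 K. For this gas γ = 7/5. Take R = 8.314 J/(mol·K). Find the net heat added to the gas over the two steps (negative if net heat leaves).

40800 J

P₁ = nRT₁/V₁ = 4.18×8.314×476/53.1 = 312 kPa.
Step 1 — Isothermal: T stays 476 K; PV = const ⇒ V₂ = 6.85 L, P₂ = 2410 kPa.
ΔU = 0 (ideal gas, T constant).
W = nRT ln(V₂/V₁) = 4.18×8.314×476×ln(0.129) = -33900 J.
Q = ΔU + W = -33900 J.
State after step 1: P = 2410 kPa, V = 6.85 L, T = 476 K.
Step 2 — Isobaric: P stays 2410 kPa; V/T = const ⇒ T₂ = 1090 K, V₂ = 15.7 L.
W = PΔV = 2410×(15.7−6.85) kPa·L = 21300 J.
ΔU = nCvΔT = 4.18×20.8×(1090−476) = 53300 J.
Q = ΔU + W = nCpΔT = 74700 J.
Net over both steps: W = -12500 J, Q = 40800 J, ΔU = 53300 J.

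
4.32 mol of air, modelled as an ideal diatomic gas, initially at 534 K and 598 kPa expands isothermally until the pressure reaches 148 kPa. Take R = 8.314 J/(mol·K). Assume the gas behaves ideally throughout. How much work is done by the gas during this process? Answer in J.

26800 J

V₁ = nRT₁/P₁ = 4.32×8.314×534/598 = 32.1 L.
Isothermal: T stays 534 K; PV = const ⇒ V₂ = 130 L, P₂ = 148 kPa.
W = nRT ln(V₂/V₁) = 4.32×8.314×534×ln(4.04) = 26800 J.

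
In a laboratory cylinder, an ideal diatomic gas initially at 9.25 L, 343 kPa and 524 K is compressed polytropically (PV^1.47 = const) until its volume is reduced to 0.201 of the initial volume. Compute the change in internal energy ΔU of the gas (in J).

n = P₁V₁/(RT₁) = 343×9.25/(8.314×524) = 0.728 mol.
Polytropic n=1.47: T₂ = T₁(V₁/V₂)^(n−1) = 524×(4.98)^0.47 = 1110 K; P₂ = P₁(V₁/V₂)^n = 3630 kPa.
For an ideal gas ΔU = nCvΔT with Cv = (5/2)R = 20.8 J/(mol·K).
ΔU = 0.728×20.8×(1110−524) = 8930 J.

8930 J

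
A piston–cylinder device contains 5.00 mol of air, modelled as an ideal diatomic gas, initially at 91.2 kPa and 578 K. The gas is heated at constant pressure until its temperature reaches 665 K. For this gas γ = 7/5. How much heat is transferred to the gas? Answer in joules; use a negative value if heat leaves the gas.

V₁ = nRT₁/P₁ = 5.00×8.314×578/91.2 = 263 L.
Isobaric: P stays 91.2 kPa; V/T = const ⇒ T₂ = 665 K, V₂ = 303 L.
W = PΔV = 91.2×(303−263) kPa·L = 3620 J.
ΔU = nCvΔT = 5.00×20.8×(665−578) = 9040 J.
Q = ΔU + W = nCpΔT = 12700 J.

12700 J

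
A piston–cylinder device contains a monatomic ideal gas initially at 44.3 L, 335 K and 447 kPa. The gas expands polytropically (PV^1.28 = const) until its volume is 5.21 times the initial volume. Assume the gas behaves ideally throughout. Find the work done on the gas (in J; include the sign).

n = P₁V₁/(RT₁) = 447×44.3/(8.314×335) = 7.11 mol.
Polytropic n=1.28: T₂ = T₁(V₁/V₂)^(n−1) = 335×(0.192)^0.28 = 211 K; P₂ = P₁(V₁/V₂)^n = 54.0 kPa.
W = (P₁V₁−P₂V₂)/(n−1) = (447×44.3−54.0×231)/0.28 = 26200 J.
Work done on the gas = −W_by = -26200 J.

-26200 J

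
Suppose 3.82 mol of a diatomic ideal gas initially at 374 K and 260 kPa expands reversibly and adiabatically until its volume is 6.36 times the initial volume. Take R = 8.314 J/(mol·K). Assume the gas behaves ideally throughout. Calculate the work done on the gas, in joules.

V₁ = nRT₁/P₁ = 3.82×8.314×374/260 = 45.7 L.
Adiabatic: TV^(γ−1) = const ⇒ T₂ = 374×(0.157)^0.400 = 178 K; PV^γ = const ⇒ P₂ = 19.5 kPa.
ΔU = nCvΔT = 3.82×20.8×(178−374) = -15500 J.
Q = 0 for an adiabatic process, so W = −ΔU = 15500 J.
Work done on the gas = −W_by = -15500 J.

-15500 J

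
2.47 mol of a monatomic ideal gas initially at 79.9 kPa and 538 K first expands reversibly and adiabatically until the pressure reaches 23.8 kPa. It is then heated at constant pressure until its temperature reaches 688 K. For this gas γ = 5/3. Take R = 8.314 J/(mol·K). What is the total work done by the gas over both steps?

13700 J

V₁ = nRT₁/P₁ = 2.47×8.314×538/79.9 = 138 L.
Step 1 — Adiabatic: T₂/T₁ = (P₂/P₁)^((γ−1)/γ) ⇒ T₂ = 538×(0.298)^0.400 = 331 K; V₂ = 286 L.
ΔU = nCvΔT = 2.47×12.5×(331−538) = -6360 J.
Q = 0 for an adiabatic process, so W = −ΔU = 6360 J.
State after step 1: P = 23.8 kPa, V = 286 L, T = 331 K.
Step 2 — Isobaric: P stays 23.8 kPa; V/T = const ⇒ T₂ = 688 K, V₂ = 594 L.
W = PΔV = 23.8×(594−286) kPa·L = 7320 J.
ΔU = nCvΔT = 2.47×12.5×(688−331) = 11000 J.
Q = ΔU + W = nCpΔT = 18300 J.
Net over both steps: W = 13700 J, Q = 18300 J, ΔU = 4620 J.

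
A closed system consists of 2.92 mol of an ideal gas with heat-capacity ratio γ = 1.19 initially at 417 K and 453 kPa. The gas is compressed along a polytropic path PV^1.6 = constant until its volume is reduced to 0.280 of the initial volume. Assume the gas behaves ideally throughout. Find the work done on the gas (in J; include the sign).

V₁ = nRT₁/P₁ = 2.92×8.314×417/453 = 22.3 L.
Polytropic n=1.6: T₂ = T₁(V₁/V₂)^(n−1) = 417×(3.57)^0.60 = 895 K; P₂ = P₁(V₁/V₂)^n = 3470 kPa.
W = (P₁V₁−P₂V₂)/(n−1) = (453×22.3−3470×6.26)/0.60 = -19300 J.
Work done on the gas = −W_by = 19300 J.

19300 J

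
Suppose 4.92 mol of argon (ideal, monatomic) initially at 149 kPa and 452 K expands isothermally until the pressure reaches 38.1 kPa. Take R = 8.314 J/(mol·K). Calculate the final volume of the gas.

V₁ = nRT₁/P₁ = 4.92×8.314×452/149 = 124 L.
Isothermal: T stays 452 K; PV = const ⇒ V₂ = 485 L, P₂ = 38.1 kPa.

485 L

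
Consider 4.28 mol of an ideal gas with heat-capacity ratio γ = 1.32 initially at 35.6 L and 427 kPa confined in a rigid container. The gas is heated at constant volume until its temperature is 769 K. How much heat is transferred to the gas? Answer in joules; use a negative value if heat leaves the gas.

T₁ = P₁V₁/(nR) = 427×35.6/(4.28×8.314) = 427 K.
Isochoric: V stays 35.6 L; P/T = const ⇒ T₂ = 769 K, P₂ = 769 kPa.
W = 0 (no volume change).
ΔU = nCvΔT = 4.28×26.0×(769−427) = 38000 J.
Q = ΔU = 38000 J.

38000 J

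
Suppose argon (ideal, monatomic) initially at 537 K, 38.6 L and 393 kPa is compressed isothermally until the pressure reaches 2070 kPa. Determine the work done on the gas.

n = P₁V₁/(RT₁) = 393×38.6/(8.314×537) = 3.40 mol.
Isothermal: T stays 537 K; PV = const ⇒ V₂ = 7.33 L, P₂ = 2070 kPa.
W = nRT ln(V₂/V₁) = 3.40×8.314×537×ln(0.190) = -25200 J.
Work done on the gas = −W_by = 25200 J.

25200 J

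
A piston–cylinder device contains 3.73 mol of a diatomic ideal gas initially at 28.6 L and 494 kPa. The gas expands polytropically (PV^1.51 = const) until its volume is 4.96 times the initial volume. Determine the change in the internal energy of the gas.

T₁ = P₁V₁/(nR) = 494×28.6/(3.73×8.314) = 456 K.
Polytropic n=1.51: T₂ = T₁(V₁/V₂)^(n−1) = 456×(0.202)^0.51 = 201 K; P₂ = P₁(V₁/V₂)^n = 44.0 kPa.
For an ideal gas ΔU = nCvΔT with Cv = (5/2)R = 20.8 J/(mol·K).
ΔU = 3.73×20.8×(201−456) = -19700 J.

-19700 J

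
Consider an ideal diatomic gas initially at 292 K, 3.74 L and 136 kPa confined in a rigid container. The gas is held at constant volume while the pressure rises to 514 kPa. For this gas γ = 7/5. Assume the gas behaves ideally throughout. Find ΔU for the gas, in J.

3530 J

n = P₁V₁/(RT₁) = 136×3.74/(8.314×292) = 0.210 mol.
Isochoric: V stays 3.74 L; P/T = const ⇒ T₂ = 1100 K, P₂ = 514 kPa.
For an ideal gas ΔU = nCvΔT with Cv = (5/2)R = 20.8 J/(mol·K).
ΔU = 0.210×20.8×(1100−292) = 3530 J.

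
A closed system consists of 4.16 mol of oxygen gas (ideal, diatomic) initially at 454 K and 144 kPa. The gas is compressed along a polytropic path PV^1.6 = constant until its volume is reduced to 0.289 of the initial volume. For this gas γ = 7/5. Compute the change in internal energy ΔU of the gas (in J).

V₁ = nRT₁/P₁ = 4.16×8.314×454/144 = 109 L.
Polytropic n=1.6: T₂ = T₁(V₁/V₂)^(n−1) = 454×(3.46)^0.60 = 956 K; P₂ = P₁(V₁/V₂)^n = 1050 kPa.
For an ideal gas ΔU = nCvΔT with Cv = (5/2)R = 20.8 J/(mol·K).
ΔU = 4.16×20.8×(956−454) = 43400 J.

43400 J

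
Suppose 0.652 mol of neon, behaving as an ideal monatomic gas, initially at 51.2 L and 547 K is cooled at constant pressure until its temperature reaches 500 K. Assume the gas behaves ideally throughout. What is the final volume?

46.8 L

P₁ = nRT₁/V₁ = 0.652×8.314×547/51.2 = 57.9 kPa.
Isobaric: P stays 57.9 kPa; V/T = const ⇒ T₂ = 500 K, V₂ = 46.8 L.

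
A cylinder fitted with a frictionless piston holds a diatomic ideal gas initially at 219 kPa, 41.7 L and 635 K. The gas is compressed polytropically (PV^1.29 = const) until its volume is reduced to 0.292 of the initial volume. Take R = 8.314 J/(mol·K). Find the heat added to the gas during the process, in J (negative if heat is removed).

-3720 J

n = P₁V₁/(RT₁) = 219×41.7/(8.314×635) = 1.73 mol.
Polytropic n=1.29: T₂ = T₁(V₁/V₂)^(n−1) = 635×(3.42)^0.29 = 907 K; P₂ = P₁(V₁/V₂)^n = 1070 kPa.
W = (P₁V₁−P₂V₂)/(n−1) = (219×41.7−1070×12.2)/0.29 = -13500 J.
ΔU = nCvΔT = 1.73×20.8×(907−635) = 9790 J.
Q = ΔU + W = -3720 J.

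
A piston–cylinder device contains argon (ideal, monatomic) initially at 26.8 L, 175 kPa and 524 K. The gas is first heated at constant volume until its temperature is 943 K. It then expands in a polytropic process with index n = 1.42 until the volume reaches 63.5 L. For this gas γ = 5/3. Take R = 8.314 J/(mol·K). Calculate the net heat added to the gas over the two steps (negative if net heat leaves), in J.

7890 J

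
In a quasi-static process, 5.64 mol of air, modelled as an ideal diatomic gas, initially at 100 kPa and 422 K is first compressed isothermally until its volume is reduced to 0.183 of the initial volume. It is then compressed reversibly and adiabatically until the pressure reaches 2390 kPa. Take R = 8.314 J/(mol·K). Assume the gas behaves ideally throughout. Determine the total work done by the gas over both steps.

-59500 J

V₁ = nRT₁/P₁ = 5.64×8.314×422/100 = 198 L.
Step 1 — Isothermal: T stays 422 K; PV = const ⇒ V₂ = 36.2 L, P₂ = 546 kPa.
ΔU = 0 (ideal gas, T constant).
W = nRT ln(V₂/V₁) = 5.64×8.314×422×ln(0.183) = -33600 J.
Q = ΔU + W = -33600 J.
State after step 1: P = 546 kPa, V = 36.2 L, T = 422 K.
Step 2 — Adiabatic: T₂/T₁ = (P₂/P₁)^((γ−1)/γ) ⇒ T₂ = 422×(4.37)^0.286 = 643 K; V₂ = 12.6 L.
ΔU = nCvΔT = 5.64×20.8×(643−422) = 25900 J.
Q = 0 for an adiabatic process, so W = −ΔU = -25900 J.
Net over both steps: W = -59500 J, Q = -33600 J, ΔU = 25900 J.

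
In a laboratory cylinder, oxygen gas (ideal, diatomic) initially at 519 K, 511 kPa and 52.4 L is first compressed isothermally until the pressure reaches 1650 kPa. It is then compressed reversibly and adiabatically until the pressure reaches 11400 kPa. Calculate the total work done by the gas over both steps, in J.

-80700 J

n = P₁V₁/(RT₁) = 511×52.4/(8.314×519) = 6.21 mol.
Step 1 — Isothermal: T stays 519 K; PV = const ⇒ V₂ = 16.2 L, P₂ = 1650 kPa.
ΔU = 0 (ideal gas, T constant).
W = nRT ln(V₂/V₁) = 6.21×8.314×519×ln(0.310) = -31400 J.
Q = ΔU + W = -31400 J.
State after step 1: P = 1650 kPa, V = 16.2 L, T = 519 K.
Step 2 — Adiabatic: T₂/T₁ = (P₂/P₁)^((γ−1)/γ) ⇒ T₂ = 519×(6.91)^0.286 = 902 K; V₂ = 4.08 L.
ΔU = nCvΔT = 6.21×20.8×(902−519) = 49300 J.
Q = 0 for an adiabatic process, so W = −ΔU = -49300 J.
Net over both steps: W = -80700 J, Q = -31400 J, ΔU = 49300 J.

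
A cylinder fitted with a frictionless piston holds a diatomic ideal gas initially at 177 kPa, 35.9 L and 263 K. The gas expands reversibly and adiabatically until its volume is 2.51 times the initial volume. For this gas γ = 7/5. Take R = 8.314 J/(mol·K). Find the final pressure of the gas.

Adiabatic: TV^(γ−1) = const ⇒ T₂ = 263×(0.398)^0.400 = 182 K; PV^γ = const ⇒ P₂ = 48.8 kPa.

48.8 kPa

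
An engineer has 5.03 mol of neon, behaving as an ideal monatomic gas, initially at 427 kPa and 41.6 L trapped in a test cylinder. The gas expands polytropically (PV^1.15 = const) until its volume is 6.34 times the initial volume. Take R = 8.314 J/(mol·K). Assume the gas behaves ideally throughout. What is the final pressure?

T₁ = P₁V₁/(nR) = 427×41.6/(5.03×8.314) = 425 K.
Polytropic n=1.15: T₂ = T₁(V₁/V₂)^(n−1) = 425×(0.158)^0.15 = 322 K; P₂ = P₁(V₁/V₂)^n = 51.1 kPa.

51.1 kPa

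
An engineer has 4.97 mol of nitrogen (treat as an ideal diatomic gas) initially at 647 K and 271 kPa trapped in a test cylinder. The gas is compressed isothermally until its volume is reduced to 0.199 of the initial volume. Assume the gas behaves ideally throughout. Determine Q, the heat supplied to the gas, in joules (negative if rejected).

-43200 J

V₁ = nRT₁/P₁ = 4.97×8.314×647/271 = 98.7 L.
Isothermal: T stays 647 K; PV = const ⇒ V₂ = 19.6 L, P₂ = 1360 kPa.
ΔU = 0 (ideal gas, T constant).
W = nRT ln(V₂/V₁) = 4.97×8.314×647×ln(0.199) = -43200 J.
Q = ΔU + W = -43200 J.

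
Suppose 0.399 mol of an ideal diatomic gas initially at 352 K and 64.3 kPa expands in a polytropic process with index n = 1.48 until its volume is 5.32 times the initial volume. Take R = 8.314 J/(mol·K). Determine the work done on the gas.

V₁ = nRT₁/P₁ = 0.399×8.314×352/64.3 = 18.2 L.
Polytropic n=1.48: T₂ = T₁(V₁/V₂)^(n−1) = 352×(0.188)^0.48 = 158 K; P₂ = P₁(V₁/V₂)^n = 5.42 kPa.
W = (P₁V₁−P₂V₂)/(n−1) = (64.3×18.2−5.42×96.6)/0.48 = 1340 J.
Work done on the gas = −W_by = -1340 J.

-1340 J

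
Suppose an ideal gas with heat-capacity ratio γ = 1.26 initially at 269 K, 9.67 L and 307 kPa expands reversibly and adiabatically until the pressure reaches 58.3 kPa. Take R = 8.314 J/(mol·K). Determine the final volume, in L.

36.1 L

Adiabatic: T₂/T₁ = (P₂/P₁)^((γ−1)/γ) ⇒ T₂ = 269×(0.190)^0.206 = 191 K; V₂ = 36.1 L.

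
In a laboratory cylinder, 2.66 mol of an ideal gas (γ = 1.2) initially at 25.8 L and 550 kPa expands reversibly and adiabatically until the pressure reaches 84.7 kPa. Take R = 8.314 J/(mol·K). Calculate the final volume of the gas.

T₁ = P₁V₁/(nR) = 550×25.8/(2.66×8.314) = 642 K.
Adiabatic: T₂/T₁ = (P₂/P₁)^((γ−1)/γ) ⇒ T₂ = 642×(0.154)^0.167 = 470 K; V₂ = 123 L.

123 L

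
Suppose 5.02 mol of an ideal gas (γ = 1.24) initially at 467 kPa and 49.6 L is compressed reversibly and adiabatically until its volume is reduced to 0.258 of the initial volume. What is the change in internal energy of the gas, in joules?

37100 J

T₁ = P₁V₁/(nR) = 467×49.6/(5.02×8.314) = 555 K.
Adiabatic: TV^(γ−1) = const ⇒ T₂ = 555×(3.88)^0.240 = 768 K; PV^γ = const ⇒ P₂ = 2510 kPa.
For an ideal gas ΔU = nCvΔT with Cv = R/(γ−1) = 34.6 J/(mol·K).
ΔU = 5.02×34.6×(768−555) = 37100 J.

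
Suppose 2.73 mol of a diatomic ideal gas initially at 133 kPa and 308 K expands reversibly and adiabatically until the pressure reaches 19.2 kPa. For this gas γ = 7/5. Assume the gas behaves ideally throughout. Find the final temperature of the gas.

V₁ = nRT₁/P₁ = 2.73×8.314×308/133 = 52.6 L.
Adiabatic: T₂/T₁ = (P₂/P₁)^((γ−1)/γ) ⇒ T₂ = 308×(0.144)^0.286 = 177 K; V₂ = 209 L.

177 K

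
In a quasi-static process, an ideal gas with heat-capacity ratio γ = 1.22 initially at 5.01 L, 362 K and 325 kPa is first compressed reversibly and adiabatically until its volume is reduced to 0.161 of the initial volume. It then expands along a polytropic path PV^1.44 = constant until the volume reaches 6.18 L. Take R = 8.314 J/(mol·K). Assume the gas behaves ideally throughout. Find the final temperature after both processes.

n = P₁V₁/(RT₁) = 325×5.01/(8.314×362) = 0.541 mol.
Step 1 — Adiabatic: TV^(γ−1) = const ⇒ T₂ = 362×(6.21)^0.220 = 541 K; PV^γ = const ⇒ P₂ = 3020 kPa.
ΔU = nCvΔT = 0.541×37.8×(541−362) = 3660 J.
Q = 0 for an adiabatic process, so W = −ΔU = -3660 J.
State after step 1: P = 3020 kPa, V = 0.807 L, T = 541 K.
Step 2 — Polytropic n=1.44: T₂ = T₁(V₁/V₂)^(n−1) = 541×(0.131)^0.44 = 221 K; P₂ = P₁(V₁/V₂)^n = 161 kPa.
W = (P₁V₁−P₂V₂)/(n−1) = (3020×0.807−161×6.18)/0.44 = 3270 J.
ΔU = nCvΔT = 0.541×37.8×(221−541) = -6550 J.
Q = ΔU + W = -3270 J.
Net over both steps: W = -387 J, Q = -3270 J, ΔU = -2890 J.

221 K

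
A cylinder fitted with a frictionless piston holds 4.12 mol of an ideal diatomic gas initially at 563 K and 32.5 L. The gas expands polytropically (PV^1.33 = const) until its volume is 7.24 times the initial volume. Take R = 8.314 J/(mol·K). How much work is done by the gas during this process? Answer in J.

28000 J

P₁ = nRT₁/V₁ = 4.12×8.314×563/32.5 = 593 kPa.
Polytropic n=1.33: T₂ = T₁(V₁/V₂)^(n−1) = 563×(0.138)^0.33 = 293 K; P₂ = P₁(V₁/V₂)^n = 42.6 kPa.
W = (P₁V₁−P₂V₂)/(n−1) = (593×32.5−42.6×235)/0.33 = 28000 J.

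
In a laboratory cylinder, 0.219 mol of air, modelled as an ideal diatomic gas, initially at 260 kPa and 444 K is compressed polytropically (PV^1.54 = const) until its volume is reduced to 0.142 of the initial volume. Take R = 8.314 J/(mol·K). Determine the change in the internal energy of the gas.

3780 J

V₁ = nRT₁/P₁ = 0.219×8.314×444/260 = 3.11 L.
Polytropic n=1.54: T₂ = T₁(V₁/V₂)^(n−1) = 444×(7.04)^0.54 = 1270 K; P₂ = P₁(V₁/V₂)^n = 5250 kPa.
For an ideal gas ΔU = nCvΔT with Cv = (5/2)R = 20.8 J/(mol·K).
ΔU = 0.219×20.8×(1270−444) = 3780 J.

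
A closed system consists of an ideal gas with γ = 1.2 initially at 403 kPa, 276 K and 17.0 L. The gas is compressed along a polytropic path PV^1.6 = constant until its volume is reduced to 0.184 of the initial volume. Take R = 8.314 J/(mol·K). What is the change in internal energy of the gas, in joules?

n = P₁V₁/(RT₁) = 403×17.0/(8.314×276) = 2.99 mol.
Polytropic n=1.6: T₂ = T₁(V₁/V₂)^(n−1) = 276×(5.43)^0.60 = 762 K; P₂ = P₁(V₁/V₂)^n = 6050 kPa.
For an ideal gas ΔU = nCvΔT with Cv = R/(γ−1) = 41.6 J/(mol·K).
ΔU = 2.99×41.6×(762−276) = 60300 J.

60300 J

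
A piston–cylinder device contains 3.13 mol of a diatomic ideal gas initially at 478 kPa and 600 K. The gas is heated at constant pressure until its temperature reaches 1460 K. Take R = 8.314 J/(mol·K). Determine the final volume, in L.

V₁ = nRT₁/P₁ = 3.13×8.314×600/478 = 32.7 L.
Isobaric: P stays 478 kPa; V/T = const ⇒ T₂ = 1460 K, V₂ = 79.5 L.

79.5 L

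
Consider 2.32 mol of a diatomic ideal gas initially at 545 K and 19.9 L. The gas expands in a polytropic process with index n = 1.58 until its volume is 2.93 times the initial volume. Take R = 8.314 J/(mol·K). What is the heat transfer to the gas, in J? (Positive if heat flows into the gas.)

P₁ = nRT₁/V₁ = 2.32×8.314×545/19.9 = 528 kPa.
Polytropic n=1.58: T₂ = T₁(V₁/V₂)^(n−1) = 545×(0.341)^0.58 = 292 K; P₂ = P₁(V₁/V₂)^n = 96.6 kPa.
W = (P₁V₁−P₂V₂)/(n−1) = (528×19.9−96.6×58.3)/0.58 = 8410 J.
ΔU = nCvΔT = 2.32×20.8×(292−545) = -12200 J.
Q = ΔU + W = -3780 J.

-3780 J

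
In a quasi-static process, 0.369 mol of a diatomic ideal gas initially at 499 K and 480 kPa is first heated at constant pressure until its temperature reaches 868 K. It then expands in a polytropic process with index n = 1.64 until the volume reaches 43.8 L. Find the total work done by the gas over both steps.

4180 J

V₁ = nRT₁/P₁ = 0.369×8.314×499/480 = 3.19 L.
Step 1 — Isobaric: P stays 480 kPa; V/T = const ⇒ T₂ = 868 K, V₂ = 5.55 L.
W = PΔV = 480×(5.55−3.19) kPa·L = 1130 J.
ΔU = nCvΔT = 0.369×20.8×(868−499) = 2830 J.
Q = ΔU + W = nCpΔT = 3960 J.
State after step 1: P = 480 kPa, V = 5.55 L, T = 868 K.
Step 2 — Polytropic n=1.64: T₂ = T₁(V₁/V₂)^(n−1) = 868×(0.127)^0.64 = 231 K; P₂ = P₁(V₁/V₂)^n = 16.2 kPa.
W = (P₁V₁−P₂V₂)/(n−1) = (480×5.55−16.2×43.8)/0.64 = 3050 J.
ΔU = nCvΔT = 0.369×20.8×(231−868) = -4880 J.
Q = ΔU + W = -1830 J.
Net over both steps: W = 4180 J, Q = 2130 J, ΔU = -2050 J.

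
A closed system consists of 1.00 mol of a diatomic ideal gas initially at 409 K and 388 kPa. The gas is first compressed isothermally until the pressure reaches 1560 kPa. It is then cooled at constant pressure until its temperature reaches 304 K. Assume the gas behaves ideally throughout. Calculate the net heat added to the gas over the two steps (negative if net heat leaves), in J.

V₁ = nRT₁/P₁ = 1.00×8.314×409/388 = 8.76 L.
Step 1 — Isothermal: T stays 409 K; PV = const ⇒ V₂ = 2.18 L, P₂ = 1560 kPa.
ΔU = 0 (ideal gas, T constant).
W = nRT ln(V₂/V₁) = 1.00×8.314×409×ln(0.249) = -4730 J.
Q = ΔU + W = -4730 J.
State after step 1: P = 1560 kPa, V = 2.18 L, T = 409 K.
Step 2 — Isobaric: P stays 1560 kPa; V/T = const ⇒ T₂ = 304 K, V₂ = 1.62 L.
W = PΔV = 1560×(1.62−2.18) kPa·L = -873 J.
ΔU = nCvΔT = 1.00×20.8×(304−409) = -2180 J.
Q = ΔU + W = nCpΔT = -3060 J.
Net over both steps: W = -5600 J, Q = -7790 J, ΔU = -2180 J.

-7790 J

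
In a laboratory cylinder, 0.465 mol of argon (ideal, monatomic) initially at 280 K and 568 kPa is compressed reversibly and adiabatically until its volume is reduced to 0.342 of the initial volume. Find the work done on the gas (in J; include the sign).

1700 J

V₁ = nRT₁/P₁ = 0.465×8.314×280/568 = 1.91 L.
Adiabatic: TV^(γ−1) = const ⇒ T₂ = 280×(2.92)^0.667 = 573 K; PV^γ = const ⇒ P₂ = 3400 kPa.
ΔU = nCvΔT = 0.465×12.5×(573−280) = 1700 J.
Q = 0 for an adiabatic process, so W = −ΔU = -1700 J.
Work done on the gas = −W_by = 1700 J.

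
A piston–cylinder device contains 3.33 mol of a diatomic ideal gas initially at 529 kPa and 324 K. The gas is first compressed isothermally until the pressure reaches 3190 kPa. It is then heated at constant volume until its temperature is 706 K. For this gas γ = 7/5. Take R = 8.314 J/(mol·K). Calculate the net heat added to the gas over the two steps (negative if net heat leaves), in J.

10300 J

V₁ = nRT₁/P₁ = 3.33×8.314×324/529 = 17.0 L.
Step 1 — Isothermal: T stays 324 K; PV = const ⇒ V₂ = 2.81 L, P₂ = 3190 kPa.
ΔU = 0 (ideal gas, T constant).
W = nRT ln(V₂/V₁) = 3.33×8.314×324×ln(0.166) = -16100 J.
Q = ΔU + W = -16100 J.
State after step 1: P = 3190 kPa, V = 2.81 L, T = 324 K.
Step 2 — Isochoric: V stays 2.81 L; P/T = const ⇒ T₂ = 706 K, P₂ = 6950 kPa.
W = 0 (no volume change).
ΔU = nCvΔT = 3.33×20.8×(706−324) = 26400 J.
Q = ΔU = 26400 J.
Net over both steps: W = -16100 J, Q = 10300 J, ΔU = 26400 J.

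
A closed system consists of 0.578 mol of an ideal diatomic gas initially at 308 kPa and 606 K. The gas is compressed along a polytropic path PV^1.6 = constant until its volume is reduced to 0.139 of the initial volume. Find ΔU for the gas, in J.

16500 J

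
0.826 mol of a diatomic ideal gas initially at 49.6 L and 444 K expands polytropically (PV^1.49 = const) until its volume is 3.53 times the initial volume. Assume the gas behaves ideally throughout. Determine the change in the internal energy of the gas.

P₁ = nRT₁/V₁ = 0.826×8.314×444/49.6 = 61.5 kPa.
Polytropic n=1.49: T₂ = T₁(V₁/V₂)^(n−1) = 444×(0.283)^0.49 = 239 K; P₂ = P₁(V₁/V₂)^n = 9.39 kPa.
For an ideal gas ΔU = nCvΔT with Cv = (5/2)R = 20.8 J/(mol·K).
ΔU = 0.826×20.8×(239−444) = -3510 J.

-3510 J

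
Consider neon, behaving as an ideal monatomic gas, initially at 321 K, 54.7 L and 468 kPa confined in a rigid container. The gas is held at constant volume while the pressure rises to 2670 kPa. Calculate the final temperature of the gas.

1830 K

Isochoric: V stays 54.7 L; P/T = const ⇒ T₂ = 1830 K, P₂ = 2670 kPa.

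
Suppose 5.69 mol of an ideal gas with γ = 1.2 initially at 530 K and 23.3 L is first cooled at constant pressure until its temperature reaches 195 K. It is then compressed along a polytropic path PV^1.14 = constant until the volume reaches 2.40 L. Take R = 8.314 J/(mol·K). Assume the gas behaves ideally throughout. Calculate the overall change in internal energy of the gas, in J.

-70200 J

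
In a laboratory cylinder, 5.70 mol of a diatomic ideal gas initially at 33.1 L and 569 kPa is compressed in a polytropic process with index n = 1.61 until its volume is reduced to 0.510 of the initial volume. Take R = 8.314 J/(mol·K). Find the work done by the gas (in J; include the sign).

-15700 J

T₁ = P₁V₁/(nR) = 569×33.1/(5.70×8.314) = 397 K.
Polytropic n=1.61: T₂ = T₁(V₁/V₂)^(n−1) = 397×(1.96)^0.61 = 599 K; P₂ = P₁(V₁/V₂)^n = 1680 kPa.
W = (P₁V₁−P₂V₂)/(n−1) = (569×33.1−1680×16.9)/0.61 = -15700 J.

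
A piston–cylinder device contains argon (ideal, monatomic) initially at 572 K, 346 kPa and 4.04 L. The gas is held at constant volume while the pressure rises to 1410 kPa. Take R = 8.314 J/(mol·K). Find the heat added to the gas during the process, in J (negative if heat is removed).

n = P₁V₁/(RT₁) = 346×4.04/(8.314×572) = 0.294 mol.
Isochoric: V stays 4.04 L; P/T = const ⇒ T₂ = 2330 K, P₂ = 1410 kPa.
W = 0 (no volume change).
ΔU = nCvΔT = 0.294×12.5×(2330−572) = 6450 J.
Q = ΔU = 6450 J.

6450 J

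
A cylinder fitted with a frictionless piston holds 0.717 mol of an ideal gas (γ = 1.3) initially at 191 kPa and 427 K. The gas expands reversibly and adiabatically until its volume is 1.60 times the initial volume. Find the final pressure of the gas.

V₁ = nRT₁/P₁ = 0.717×8.314×427/191 = 13.3 L.
Adiabatic: TV^(γ−1) = const ⇒ T₂ = 427×(0.625)^0.300 = 371 K; PV^γ = const ⇒ P₂ = 104 kPa.

104 kPa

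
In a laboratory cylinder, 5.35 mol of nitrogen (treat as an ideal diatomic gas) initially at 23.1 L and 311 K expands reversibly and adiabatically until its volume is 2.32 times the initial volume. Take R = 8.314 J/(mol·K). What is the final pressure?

P₁ = nRT₁/V₁ = 5.35×8.314×311/23.1 = 599 kPa.
Adiabatic: TV^(γ−1) = const ⇒ T₂ = 311×(0.431)^0.400 = 222 K; PV^γ = const ⇒ P₂ = 184 kPa.

184 kPa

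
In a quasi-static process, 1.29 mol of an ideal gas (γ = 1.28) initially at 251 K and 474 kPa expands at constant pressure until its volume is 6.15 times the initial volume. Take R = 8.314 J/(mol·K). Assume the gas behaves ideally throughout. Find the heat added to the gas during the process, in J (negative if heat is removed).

V₁ = nRT₁/P₁ = 1.29×8.314×251/474 = 5.68 L.
Isobaric: P stays 474 kPa; V/T = const ⇒ T₂ = 1540 K, V₂ = 34.9 L.
W = PΔV = 474×(34.9−5.68) kPa·L = 13900 J.
ΔU = nCvΔT = 1.29×29.7×(1540−251) = 49500 J.
Q = ΔU + W = nCpΔT = 63400 J.

63400 J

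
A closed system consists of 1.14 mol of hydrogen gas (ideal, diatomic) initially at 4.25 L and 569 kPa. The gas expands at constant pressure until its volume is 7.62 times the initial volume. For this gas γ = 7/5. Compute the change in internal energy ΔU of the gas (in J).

40000 J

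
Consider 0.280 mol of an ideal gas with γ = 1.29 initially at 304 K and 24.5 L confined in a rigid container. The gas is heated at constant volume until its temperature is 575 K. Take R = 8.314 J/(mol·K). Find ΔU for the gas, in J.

P₁ = nRT₁/V₁ = 0.280×8.314×304/24.5 = 28.9 kPa.
Isochoric: V stays 24.5 L; P/T = const ⇒ T₂ = 575 K, P₂ = 54.6 kPa.
For an ideal gas ΔU = nCvΔT with Cv = R/(γ−1) = 28.7 J/(mol·K).
ΔU = 0.280×28.7×(575−304) = 2180 J.

2180 J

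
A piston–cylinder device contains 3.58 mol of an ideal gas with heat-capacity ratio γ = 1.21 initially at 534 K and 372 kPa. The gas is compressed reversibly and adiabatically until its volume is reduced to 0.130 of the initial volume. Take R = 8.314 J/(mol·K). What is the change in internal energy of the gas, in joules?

V₁ = nRT₁/P₁ = 3.58×8.314×534/372 = 42.7 L.
Adiabatic: TV^(γ−1) = const ⇒ T₂ = 534×(7.69)^0.210 = 820 K; PV^γ = const ⇒ P₂ = 4390 kPa.
For an ideal gas ΔU = nCvΔT with Cv = R/(γ−1) = 39.6 J/(mol·K).
ΔU = 3.58×39.6×(820−534) = 40500 J.

40500 J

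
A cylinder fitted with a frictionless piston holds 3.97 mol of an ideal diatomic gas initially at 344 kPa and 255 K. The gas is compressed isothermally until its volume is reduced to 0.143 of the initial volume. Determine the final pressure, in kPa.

2410 kPa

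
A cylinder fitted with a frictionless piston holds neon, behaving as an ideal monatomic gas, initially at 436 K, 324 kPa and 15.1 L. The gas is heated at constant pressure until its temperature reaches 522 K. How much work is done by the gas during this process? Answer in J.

965 J

n = P₁V₁/(RT₁) = 324×15.1/(8.314×436) = 1.35 mol.
Isobaric: P stays 324 kPa; V/T = const ⇒ T₂ = 522 K, V₂ = 18.1 L.
W = PΔV = 324×(18.1−15.1) kPa·L = 965 J.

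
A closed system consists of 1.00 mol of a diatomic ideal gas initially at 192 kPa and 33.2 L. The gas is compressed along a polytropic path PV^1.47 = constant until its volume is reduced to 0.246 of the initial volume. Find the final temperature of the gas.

T₁ = P₁V₁/(nR) = 192×33.2/(1.00×8.314) = 767 K.
Polytropic n=1.47: T₂ = T₁(V₁/V₂)^(n−1) = 767×(4.07)^0.47 = 1480 K; P₂ = P₁(V₁/V₂)^n = 1510 kPa.

1480 K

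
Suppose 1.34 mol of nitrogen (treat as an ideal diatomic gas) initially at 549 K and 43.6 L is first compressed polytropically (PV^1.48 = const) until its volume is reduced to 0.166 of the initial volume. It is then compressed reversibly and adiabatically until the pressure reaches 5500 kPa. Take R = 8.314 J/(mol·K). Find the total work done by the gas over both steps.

-29600 J

P₁ = nRT₁/V₁ = 1.34×8.314×549/43.6 = 140 kPa.
Step 1 — Polytropic n=1.48: T₂ = T₁(V₁/V₂)^(n−1) = 549×(6.02)^0.48 = 1300 K; P₂ = P₁(V₁/V₂)^n = 2000 kPa.
W = (P₁V₁−P₂V₂)/(n−1) = (140×43.6−2000×7.24)/0.48 = -17400 J.
ΔU = nCvΔT = 1.34×20.8×(1300−549) = 20900 J.
Q = ΔU + W = 3490 J.
State after step 1: P = 2000 kPa, V = 7.24 L, T = 1300 K.
Step 2 — Adiabatic: T₂/T₁ = (P₂/P₁)^((γ−1)/γ) ⇒ T₂ = 1300×(2.75)^0.286 = 1740 K; V₂ = 3.52 L.
ΔU = nCvΔT = 1.34×20.8×(1740−1300) = 12100 J.
Q = 0 for an adiabatic process, so W = −ΔU = -12100 J.
Net over both steps: W = -29600 J, Q = 3490 J, ΔU = 33000 J.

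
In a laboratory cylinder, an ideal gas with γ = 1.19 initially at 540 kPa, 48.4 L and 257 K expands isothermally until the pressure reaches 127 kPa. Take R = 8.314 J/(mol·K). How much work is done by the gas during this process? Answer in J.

37800 J

n = P₁V₁/(RT₁) = 540×48.4/(8.314×257) = 12.2 mol.
Isothermal: T stays 257 K; PV = const ⇒ V₂ = 206 L, P₂ = 127 kPa.
W = nRT ln(V₂/V₁) = 12.2×8.314×257×ln(4.25) = 37800 J.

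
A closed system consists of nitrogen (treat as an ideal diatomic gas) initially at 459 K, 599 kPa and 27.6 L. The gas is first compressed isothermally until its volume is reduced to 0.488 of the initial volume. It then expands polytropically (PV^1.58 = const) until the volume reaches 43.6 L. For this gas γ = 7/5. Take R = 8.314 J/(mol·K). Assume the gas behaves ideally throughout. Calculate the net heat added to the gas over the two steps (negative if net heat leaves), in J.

n = P₁V₁/(RT₁) = 599×27.6/(8.314×459) = 4.33 mol.
Step 1 — Isothermal: T stays 459 K; PV = const ⇒ V₂ = 13.5 L, P₂ = 1230 kPa.
ΔU = 0 (ideal gas, T constant).
W = nRT ln(V₂/V₁) = 4.33×8.314×459×ln(0.488) = -11900 J.
Q = ΔU + W = -11900 J.
State after step 1: P = 1230 kPa, V = 13.5 L, T = 459 K.
Step 2 — Polytropic n=1.58: T₂ = T₁(V₁/V₂)^(n−1) = 459×(0.309)^0.58 = 232 K; P₂ = P₁(V₁/V₂)^n = 192 kPa.
W = (P₁V₁−P₂V₂)/(n−1) = (1230×13.5−192×43.6)/0.58 = 14100 J.
ΔU = nCvΔT = 4.33×20.8×(232−459) = -20400 J.
Q = ΔU + W = -6340 J.
Net over both steps: W = 2220 J, Q = -18200 J, ΔU = -20400 J.

-18200 J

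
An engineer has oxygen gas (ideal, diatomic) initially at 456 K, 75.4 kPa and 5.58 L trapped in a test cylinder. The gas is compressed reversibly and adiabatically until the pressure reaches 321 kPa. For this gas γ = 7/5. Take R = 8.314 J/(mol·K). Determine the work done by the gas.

-539 J

n = P₁V₁/(RT₁) = 75.4×5.58/(8.314×456) = 0.111 mol.
Adiabatic: T₂/T₁ = (P₂/P₁)^((γ−1)/γ) ⇒ T₂ = 456×(4.26)^0.286 = 690 K; V₂ = 1.98 L.
ΔU = nCvΔT = 0.111×20.8×(690−456) = 539 J.
Q = 0 for an adiabatic process, so W = −ΔU = -539 J.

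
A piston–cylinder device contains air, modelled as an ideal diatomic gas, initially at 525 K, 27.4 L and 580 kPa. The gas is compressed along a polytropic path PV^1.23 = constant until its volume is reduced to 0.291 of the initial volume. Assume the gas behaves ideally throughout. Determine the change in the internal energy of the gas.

13000 J

n = P₁V₁/(RT₁) = 580×27.4/(8.314×525) = 3.64 mol.
Polytropic n=1.23: T₂ = T₁(V₁/V₂)^(n−1) = 525×(3.44)^0.23 = 697 K; P₂ = P₁(V₁/V₂)^n = 2650 kPa.
For an ideal gas ΔU = nCvΔT with Cv = (5/2)R = 20.8 J/(mol·K).
ΔU = 3.64×20.8×(697−525) = 13000 J.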